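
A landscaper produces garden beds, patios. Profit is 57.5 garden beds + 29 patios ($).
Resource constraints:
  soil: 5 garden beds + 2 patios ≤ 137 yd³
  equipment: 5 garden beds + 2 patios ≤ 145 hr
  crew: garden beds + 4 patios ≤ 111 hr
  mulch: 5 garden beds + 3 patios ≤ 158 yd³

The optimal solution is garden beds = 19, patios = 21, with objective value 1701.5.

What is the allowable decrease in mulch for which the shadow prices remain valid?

Binding constraints: soil, mulch. The basis is B = [[5,2],[5,3]] with det 5.
Per unit decrease in mulch, x* moves by d = (0.4, -1).
The basis stays optimal until patios reaches 0; allowable decrease = 21 yd³.

21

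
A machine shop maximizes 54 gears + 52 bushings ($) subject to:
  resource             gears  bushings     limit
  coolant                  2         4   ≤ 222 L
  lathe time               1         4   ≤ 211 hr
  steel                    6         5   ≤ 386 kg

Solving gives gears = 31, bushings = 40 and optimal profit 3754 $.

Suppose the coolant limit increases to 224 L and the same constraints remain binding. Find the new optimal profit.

At the optimum: coolant uses 222 of 222 (binding); lathe time uses 191 of 211 (slack = 20); steel uses 386 of 386 (binding).
By complementary slackness, y = 0 for the non-binding constraint.
The binding rows give the dual system: 2·y_coolant + 6·y_steel = 54 and 4·y_coolant + 5·y_steel = 52.
→ y_coolant = 3 and y_steel = 8.
Δz = y_coolant·Δb = 3 × (2) = 6, so new z* = 3754 + 6 = 3760.

3760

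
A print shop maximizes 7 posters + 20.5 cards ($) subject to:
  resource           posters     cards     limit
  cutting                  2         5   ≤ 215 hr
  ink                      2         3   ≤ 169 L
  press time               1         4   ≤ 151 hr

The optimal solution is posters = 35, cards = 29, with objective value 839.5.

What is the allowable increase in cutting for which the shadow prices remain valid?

Binding constraints: cutting, press time. The basis is B = [[2,5],[1,4]] with det 3.
Per unit increase in cutting, x* moves by d = (1.3333, -0.3333).
The basis stays optimal until ink becomes binding; allowable increase = 7.2 hr.

7.2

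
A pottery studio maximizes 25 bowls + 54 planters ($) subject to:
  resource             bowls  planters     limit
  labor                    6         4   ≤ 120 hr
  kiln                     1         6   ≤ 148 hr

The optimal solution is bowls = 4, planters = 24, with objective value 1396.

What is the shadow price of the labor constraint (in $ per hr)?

3

Check each constraint at x*: labor 120/120 (tight); kiln 148/148 (tight).
The binding rows give the dual system: 6·y_labor + 1·y_kiln = 25 and 4·y_labor + 6·y_kiln = 54.
Solving: y_labor = 3, y_kiln = 7.
Shadow price of labor = 3.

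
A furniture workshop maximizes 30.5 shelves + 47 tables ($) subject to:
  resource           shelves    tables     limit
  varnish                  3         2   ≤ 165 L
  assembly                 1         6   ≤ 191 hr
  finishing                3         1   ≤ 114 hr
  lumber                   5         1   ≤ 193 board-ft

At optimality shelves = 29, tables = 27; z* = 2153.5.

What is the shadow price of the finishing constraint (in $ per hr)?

Check each constraint at x*: varnish 141/165 (slack 24); assembly 191/191 (tight); finishing 114/114 (tight); lumber 172/193 (slack 21).
Slack constraints have shadow price 0 (complementary slackness).
The binding rows give the dual system: 1·y_assembly + 3·y_finishing = 30.5 and 6·y_assembly + 1·y_finishing = 47.
→ y_assembly = 6.5 and y_finishing = 8.
Shadow price of finishing = 8.

8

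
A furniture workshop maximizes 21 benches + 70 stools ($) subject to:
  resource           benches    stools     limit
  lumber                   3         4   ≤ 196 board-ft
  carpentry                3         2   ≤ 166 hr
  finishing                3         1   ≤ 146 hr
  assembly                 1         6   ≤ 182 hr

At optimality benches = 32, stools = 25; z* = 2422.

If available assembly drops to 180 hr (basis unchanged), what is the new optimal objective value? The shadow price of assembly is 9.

2404

Δb = -2, so new z* = 2422 + (9)·(-2) = 2422 − 18 = 2404.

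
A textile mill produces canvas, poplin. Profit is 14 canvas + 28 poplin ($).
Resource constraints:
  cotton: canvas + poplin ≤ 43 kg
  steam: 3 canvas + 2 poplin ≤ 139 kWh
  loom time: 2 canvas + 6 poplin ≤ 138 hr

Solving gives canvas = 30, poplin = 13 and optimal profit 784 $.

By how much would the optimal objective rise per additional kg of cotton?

7

Binding: cotton and loom time. Non-binding: steam (23 unused).
Since steam is not tight, its dual is 0.
From A_Bᵀ y = c: 1·y_cotton + 2·y_loom time = 14; 1·y_cotton + 6·y_loom time = 28.
→ y_cotton = 7 and y_loom time = 3.5.
Shadow price of cotton = 7.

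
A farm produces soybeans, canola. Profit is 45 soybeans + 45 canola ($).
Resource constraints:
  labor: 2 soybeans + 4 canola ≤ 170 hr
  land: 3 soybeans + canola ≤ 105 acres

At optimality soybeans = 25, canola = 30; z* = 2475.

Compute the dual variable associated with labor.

At the optimum: labor uses 170 of 170 (binding); land uses 105 of 105 (binding).
Dual feasibility on the basic columns requires 2·y_labor + 3·y_land = 45, 4·y_labor + 1·y_land = 45.
→ y_labor = 9 and y_land = 9.
Shadow price of labor = 9.

9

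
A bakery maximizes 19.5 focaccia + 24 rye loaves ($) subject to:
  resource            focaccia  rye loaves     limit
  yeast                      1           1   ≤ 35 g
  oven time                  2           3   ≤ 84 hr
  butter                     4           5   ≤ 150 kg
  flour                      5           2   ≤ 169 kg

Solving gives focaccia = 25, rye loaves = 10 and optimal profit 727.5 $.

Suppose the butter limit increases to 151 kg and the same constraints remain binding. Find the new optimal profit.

At the optimum: yeast uses 35 of 35 (binding); oven time uses 80 of 84 (slack = 4); butter uses 150 of 150 (binding); flour uses 145 of 169 (slack = 24).
By complementary slackness, y = 0 for the non-binding constraints.
From A_Bᵀ y = c: 1·y_yeast + 4·y_butter = 19.5; 1·y_yeast + 5·y_butter = 24.
Solving: y_yeast = 1.5, y_butter = 4.5.
Δz = y_butter·Δb = 4.5 × (1) = 4.5, so new z* = 727.5 + 4.5 = 732.

732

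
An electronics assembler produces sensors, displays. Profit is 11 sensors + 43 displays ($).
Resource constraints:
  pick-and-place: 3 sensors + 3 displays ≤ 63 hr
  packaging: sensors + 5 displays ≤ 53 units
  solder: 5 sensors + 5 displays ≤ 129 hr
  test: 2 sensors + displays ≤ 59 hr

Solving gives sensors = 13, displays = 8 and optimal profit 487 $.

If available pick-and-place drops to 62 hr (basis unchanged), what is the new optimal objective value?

Binding: pick-and-place and packaging. Non-binding: solder (24 unused), test (25 unused).
By complementary slackness, y = 0 for the non-binding constraints.
The binding rows give the dual system: 3·y_pick-and-place + 1·y_packaging = 11 and 3·y_pick-and-place + 5·y_packaging = 43.
This yields shadow prices y_pick-and-place = 1, y_packaging = 8.
Δz = y_pick-and-place·Δb = 1 × (-1) = -1, so new z* = 487 − 1 = 486.

486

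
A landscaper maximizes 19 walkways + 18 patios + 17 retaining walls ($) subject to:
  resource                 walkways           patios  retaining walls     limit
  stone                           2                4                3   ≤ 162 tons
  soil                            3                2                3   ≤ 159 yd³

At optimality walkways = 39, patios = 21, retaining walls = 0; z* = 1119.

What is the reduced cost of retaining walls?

Both stone and soil are binding at x*.
From A_Bᵀ y = c: 2·y_stone + 3·y_soil = 19; 4·y_stone + 2·y_soil = 18.
Solving: y_stone = 2, y_soil = 5.
Reduced cost of retaining walls: c₃ − yᵀa₃ = 17 − (2·3 + 5·3) = 17 − 21 = -4.

-4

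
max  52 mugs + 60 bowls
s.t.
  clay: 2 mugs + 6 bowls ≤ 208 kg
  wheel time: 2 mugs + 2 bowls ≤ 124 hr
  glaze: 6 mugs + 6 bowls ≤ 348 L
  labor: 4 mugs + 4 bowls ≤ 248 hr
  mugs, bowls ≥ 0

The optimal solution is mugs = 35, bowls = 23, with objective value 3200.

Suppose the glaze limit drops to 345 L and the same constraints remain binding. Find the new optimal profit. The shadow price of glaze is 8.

Δb = -3, so new z* = 3200 + (8)·(-3) = 3200 − 24 = 3176.

3176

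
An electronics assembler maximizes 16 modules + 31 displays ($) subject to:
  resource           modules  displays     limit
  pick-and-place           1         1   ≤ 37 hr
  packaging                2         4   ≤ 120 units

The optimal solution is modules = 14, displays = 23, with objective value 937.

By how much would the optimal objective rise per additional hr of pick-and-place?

1

At the optimum: pick-and-place uses 37 of 37 (binding); packaging uses 120 of 120 (binding).
Dual feasibility on the basic columns requires 1·y_pick-and-place + 2·y_packaging = 16, 1·y_pick-and-place + 4·y_packaging = 31.
Solving: y_pick-and-place = 1, y_packaging = 7.5.
Shadow price of pick-and-place = 1.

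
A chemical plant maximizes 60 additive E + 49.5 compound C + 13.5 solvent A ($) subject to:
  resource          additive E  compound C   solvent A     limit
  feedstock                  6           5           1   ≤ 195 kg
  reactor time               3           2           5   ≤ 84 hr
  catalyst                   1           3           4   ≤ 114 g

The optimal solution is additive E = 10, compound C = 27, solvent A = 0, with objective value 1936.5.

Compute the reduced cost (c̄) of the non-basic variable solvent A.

At the optimum: feedstock uses 195 of 195 (binding); reactor time uses 84 of 84 (binding); catalyst uses 91 of 114 (slack = 23).
Since catalyst is not tight, its dual is 0.
Dual feasibility on the basic columns requires 6·y_feedstock + 3·y_reactor time = 60, 5·y_feedstock + 2·y_reactor time = 49.5.
→ y_feedstock = 9.5 and y_reactor time = 1.
Reduced cost of solvent A: c₃ − yᵀa₃ = 13.5 − (9.5·1 + 1·5) = 13.5 − 14.5 = -1.

-1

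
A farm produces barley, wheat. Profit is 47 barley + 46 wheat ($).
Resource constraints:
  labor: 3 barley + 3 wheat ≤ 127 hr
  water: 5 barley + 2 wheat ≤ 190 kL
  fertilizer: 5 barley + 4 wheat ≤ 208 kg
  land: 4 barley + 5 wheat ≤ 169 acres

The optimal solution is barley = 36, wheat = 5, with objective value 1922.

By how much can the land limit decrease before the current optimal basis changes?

17

Binding constraints: water, land. The basis is B = [[5,2],[4,5]] with det 17.
Per unit decrease in land, x* moves by d = (0.1176, -0.2941).
The basis stays optimal until wheat reaches 0; allowable decrease = 17 acres.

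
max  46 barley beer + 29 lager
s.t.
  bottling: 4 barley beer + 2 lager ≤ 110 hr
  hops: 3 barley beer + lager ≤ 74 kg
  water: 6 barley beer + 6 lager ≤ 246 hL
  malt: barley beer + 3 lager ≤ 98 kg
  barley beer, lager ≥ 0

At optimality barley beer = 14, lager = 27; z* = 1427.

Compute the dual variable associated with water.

2

Check each constraint at x*: bottling 110/110 (tight); hops 69/74 (slack 5); water 246/246 (tight); malt 95/98 (slack 3).
Slack constraints have shadow price 0 (complementary slackness).
The binding rows give the dual system: 4·y_bottling + 6·y_water = 46 and 2·y_bottling + 6·y_water = 29.
→ y_bottling = 8.5 and y_water = 2.
Shadow price of water = 2.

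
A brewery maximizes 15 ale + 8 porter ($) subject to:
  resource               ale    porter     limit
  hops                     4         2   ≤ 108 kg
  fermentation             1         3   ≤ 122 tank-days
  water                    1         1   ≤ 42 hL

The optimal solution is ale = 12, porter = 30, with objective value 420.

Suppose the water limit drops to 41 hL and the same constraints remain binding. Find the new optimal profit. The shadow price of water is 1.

Δb = -1, so new z* = 420 + (1)·(-1) = 420 − 1 = 419.

419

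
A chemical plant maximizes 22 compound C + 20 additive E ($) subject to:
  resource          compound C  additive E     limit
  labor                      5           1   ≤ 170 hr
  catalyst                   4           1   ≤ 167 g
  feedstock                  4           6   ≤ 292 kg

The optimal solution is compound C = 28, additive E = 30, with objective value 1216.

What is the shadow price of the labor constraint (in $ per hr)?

At the optimum: labor uses 170 of 170 (binding); catalyst uses 142 of 167 (slack = 25); feedstock uses 292 of 292 (binding).
Since catalyst is not tight, its dual is 0.
The binding rows give the dual system: 5·y_labor + 4·y_feedstock = 22 and 1·y_labor + 6·y_feedstock = 20.
This yields shadow prices y_labor = 2, y_feedstock = 3.
Shadow price of labor = 2.

2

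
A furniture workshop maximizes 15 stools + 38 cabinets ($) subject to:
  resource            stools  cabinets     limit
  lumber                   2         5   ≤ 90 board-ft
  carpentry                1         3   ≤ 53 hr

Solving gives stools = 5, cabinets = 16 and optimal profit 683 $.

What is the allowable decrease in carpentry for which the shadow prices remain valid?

8

Binding constraints: lumber, carpentry. The basis is B = [[2,5],[1,3]] with det 1.
Per unit decrease in carpentry, x* moves by d = (5, -2).
The basis stays optimal until cabinets reaches 0; allowable decrease = 8 hr.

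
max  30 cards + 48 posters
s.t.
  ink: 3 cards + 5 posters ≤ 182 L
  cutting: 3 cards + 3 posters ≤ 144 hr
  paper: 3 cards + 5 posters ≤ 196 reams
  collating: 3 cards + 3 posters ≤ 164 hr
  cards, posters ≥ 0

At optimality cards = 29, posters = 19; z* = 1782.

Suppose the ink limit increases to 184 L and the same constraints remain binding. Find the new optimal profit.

1800

Binding: ink and cutting. Non-binding: paper (14 unused), collating (20 unused).
Since paper, collating are not tight, their duals are 0.
The binding rows give the dual system: 3·y_ink + 3·y_cutting = 30 and 5·y_ink + 3·y_cutting = 48.
This yields shadow prices y_ink = 9, y_cutting = 1.
Δz = y_ink·Δb = 9 × (2) = 18, so new z* = 1782 + 18 = 1800.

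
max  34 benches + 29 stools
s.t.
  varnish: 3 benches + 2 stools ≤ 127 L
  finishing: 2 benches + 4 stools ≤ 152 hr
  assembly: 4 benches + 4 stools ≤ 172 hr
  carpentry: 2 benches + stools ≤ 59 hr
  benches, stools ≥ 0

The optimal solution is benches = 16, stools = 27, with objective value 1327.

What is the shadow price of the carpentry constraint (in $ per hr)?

5

Binding: assembly and carpentry. Non-binding: varnish (25 unused), finishing (12 unused).
By complementary slackness, y = 0 for the non-binding constraints.
The binding rows give the dual system: 4·y_assembly + 2·y_carpentry = 34 and 4·y_assembly + 1·y_carpentry = 29.
Solving: y_assembly = 6, y_carpentry = 5.
Shadow price of carpentry = 5.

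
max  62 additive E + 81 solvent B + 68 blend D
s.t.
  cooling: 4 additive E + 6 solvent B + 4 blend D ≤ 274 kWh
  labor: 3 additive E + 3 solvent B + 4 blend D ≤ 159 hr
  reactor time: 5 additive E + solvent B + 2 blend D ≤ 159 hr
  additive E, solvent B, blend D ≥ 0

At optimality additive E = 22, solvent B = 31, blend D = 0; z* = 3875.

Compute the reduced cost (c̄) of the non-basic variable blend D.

-2

Binding: cooling and labor. Non-binding: reactor time (18 unused).
Slack constraints have shadow price 0 (complementary slackness).
From A_Bᵀ y = c: 4·y_cooling + 3·y_labor = 62; 6·y_cooling + 3·y_labor = 81.
This yields shadow prices y_cooling = 9.5, y_labor = 8.
Reduced cost of blend D: c₃ − yᵀa₃ = 68 − (9.5·4 + 8·4) = 68 − 70 = -2.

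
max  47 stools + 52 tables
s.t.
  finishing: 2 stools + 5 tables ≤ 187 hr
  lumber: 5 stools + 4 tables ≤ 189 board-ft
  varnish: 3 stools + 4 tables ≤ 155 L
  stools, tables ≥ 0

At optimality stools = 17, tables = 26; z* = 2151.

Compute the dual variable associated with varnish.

Binding: lumber and varnish. Non-binding: finishing (23 unused).
Since finishing is not tight, its dual is 0.
From A_Bᵀ y = c: 5·y_lumber + 3·y_varnish = 47; 4·y_lumber + 4·y_varnish = 52.
Solving: y_lumber = 4, y_varnish = 9.
Shadow price of varnish = 9.

9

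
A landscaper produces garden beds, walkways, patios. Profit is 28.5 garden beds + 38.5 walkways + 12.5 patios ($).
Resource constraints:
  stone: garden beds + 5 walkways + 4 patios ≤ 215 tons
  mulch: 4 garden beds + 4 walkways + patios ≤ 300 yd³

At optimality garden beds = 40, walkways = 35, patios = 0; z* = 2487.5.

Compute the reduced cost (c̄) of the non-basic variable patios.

-4

At the optimum: stone uses 215 of 215 (binding); mulch uses 300 of 300 (binding).
Dual feasibility on the basic columns requires 1·y_stone + 4·y_mulch = 28.5, 5·y_stone + 4·y_mulch = 38.5.
Solving: y_stone = 2.5, y_mulch = 6.5.
Reduced cost of patios: c₃ − yᵀa₃ = 12.5 − (2.5·4 + 6.5·1) = 12.5 − 16.5 = -4.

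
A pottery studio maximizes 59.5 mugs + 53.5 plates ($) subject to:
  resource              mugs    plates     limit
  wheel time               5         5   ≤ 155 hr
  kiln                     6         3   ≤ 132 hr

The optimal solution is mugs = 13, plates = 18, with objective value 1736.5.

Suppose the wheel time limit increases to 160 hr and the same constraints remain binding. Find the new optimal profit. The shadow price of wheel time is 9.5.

1784

Δb = 5, so new z* = 1736.5 + (9.5)·(5) = 1736.5 + 47.5 = 1784.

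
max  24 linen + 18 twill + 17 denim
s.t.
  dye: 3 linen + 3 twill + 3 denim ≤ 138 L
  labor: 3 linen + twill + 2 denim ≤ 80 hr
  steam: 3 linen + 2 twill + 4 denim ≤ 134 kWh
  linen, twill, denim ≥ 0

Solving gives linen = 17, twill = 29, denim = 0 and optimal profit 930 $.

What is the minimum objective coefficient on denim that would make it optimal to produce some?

Binding: dye and labor. Non-binding: steam (25 unused).
Since steam is not tight, its dual is 0.
From A_Bᵀ y = c: 3·y_dye + 3·y_labor = 24; 3·y_dye + 1·y_labor = 18.
→ y_dye = 5 and y_labor = 3.
denim enters the basis when its profit ≥ yᵀa₃ = 5·3 + 3·2 = 21.

21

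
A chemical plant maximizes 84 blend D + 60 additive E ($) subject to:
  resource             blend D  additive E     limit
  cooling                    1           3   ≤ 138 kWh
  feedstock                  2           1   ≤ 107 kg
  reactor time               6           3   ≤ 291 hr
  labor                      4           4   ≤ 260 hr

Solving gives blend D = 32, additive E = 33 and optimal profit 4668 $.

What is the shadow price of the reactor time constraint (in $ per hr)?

Check each constraint at x*: cooling 131/138 (slack 7); feedstock 97/107 (slack 10); reactor time 291/291 (tight); labor 260/260 (tight).
Slack constraints have shadow price 0 (complementary slackness).
From A_Bᵀ y = c: 6·y_reactor time + 4·y_labor = 84; 3·y_reactor time + 4·y_labor = 60.
This yields shadow prices y_reactor time = 8, y_labor = 9.
Shadow price of reactor time = 8.

8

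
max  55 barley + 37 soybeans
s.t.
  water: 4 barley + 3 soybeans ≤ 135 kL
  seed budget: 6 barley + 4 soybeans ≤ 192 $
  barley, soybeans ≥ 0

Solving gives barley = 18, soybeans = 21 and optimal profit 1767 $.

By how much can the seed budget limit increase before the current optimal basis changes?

10.5

Binding constraints: water, seed budget. The basis is B = [[4,3],[6,4]] with det -2.
Per unit increase in seed budget, x* moves by d = (1.5, -2).
The basis stays optimal until soybeans reaches 0; allowable increase = 10.5 $.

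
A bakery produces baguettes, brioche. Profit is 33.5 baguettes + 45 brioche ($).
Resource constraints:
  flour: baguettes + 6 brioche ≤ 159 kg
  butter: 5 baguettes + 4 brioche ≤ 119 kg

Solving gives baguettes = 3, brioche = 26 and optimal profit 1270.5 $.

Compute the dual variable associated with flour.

Both flour and butter are binding at x*.
Dual feasibility on the basic columns requires 1·y_flour + 5·y_butter = 33.5, 6·y_flour + 4·y_butter = 45.
→ y_flour = 3.5 and y_butter = 6.
Shadow price of flour = 3.5.

3.5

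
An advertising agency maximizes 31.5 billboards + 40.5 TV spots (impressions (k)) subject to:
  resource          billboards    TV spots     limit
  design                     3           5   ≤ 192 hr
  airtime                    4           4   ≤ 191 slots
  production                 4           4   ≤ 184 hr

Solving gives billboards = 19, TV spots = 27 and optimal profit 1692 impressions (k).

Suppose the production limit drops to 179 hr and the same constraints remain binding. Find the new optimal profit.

1669.5

Check each constraint at x*: design 192/192 (tight); airtime 184/191 (slack 7); production 184/184 (tight).
Slack constraints have shadow price 0 (complementary slackness).
From A_Bᵀ y = c: 3·y_design + 4·y_production = 31.5; 5·y_design + 4·y_production = 40.5.
Solving: y_design = 4.5, y_production = 4.5.
Δz = y_production·Δb = 4.5 × (-5) = -22.5, so new z* = 1692 − 22.5 = 1669.5.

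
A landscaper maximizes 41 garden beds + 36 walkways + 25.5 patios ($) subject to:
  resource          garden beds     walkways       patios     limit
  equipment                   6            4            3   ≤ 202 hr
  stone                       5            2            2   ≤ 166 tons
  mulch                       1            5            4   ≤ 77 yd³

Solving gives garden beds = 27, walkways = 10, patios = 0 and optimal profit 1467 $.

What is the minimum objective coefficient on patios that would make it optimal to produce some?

Check each constraint at x*: equipment 202/202 (tight); stone 155/166 (slack 11); mulch 77/77 (tight).
By complementary slackness, y = 0 for the non-binding constraint.
Dual feasibility on the basic columns requires 6·y_equipment + 1·y_mulch = 41, 4·y_equipment + 5·y_mulch = 36.
This yields shadow prices y_equipment = 6.5, y_mulch = 2.
patios enters the basis when its profit ≥ yᵀa₃ = 6.5·3 + 2·4 = 27.5.

27.5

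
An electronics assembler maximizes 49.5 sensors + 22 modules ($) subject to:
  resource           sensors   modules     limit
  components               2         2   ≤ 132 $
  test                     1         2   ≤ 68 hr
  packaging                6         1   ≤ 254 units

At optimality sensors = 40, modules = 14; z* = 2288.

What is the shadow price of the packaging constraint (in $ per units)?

Check each constraint at x*: components 108/132 (slack 24); test 68/68 (tight); packaging 254/254 (tight).
By complementary slackness, y = 0 for the non-binding constraint.
Dual feasibility on the basic columns requires 1·y_test + 6·y_packaging = 49.5, 2·y_test + 1·y_packaging = 22.
→ y_test = 7.5 and y_packaging = 7.
Shadow price of packaging = 7.

7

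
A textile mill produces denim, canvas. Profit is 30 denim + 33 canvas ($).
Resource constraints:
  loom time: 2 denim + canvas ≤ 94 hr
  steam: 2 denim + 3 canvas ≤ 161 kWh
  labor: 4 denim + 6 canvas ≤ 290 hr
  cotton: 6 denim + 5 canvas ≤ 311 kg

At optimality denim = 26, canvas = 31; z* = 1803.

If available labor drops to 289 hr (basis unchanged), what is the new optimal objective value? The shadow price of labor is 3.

1800

Δb = -1, so new z* = 1803 + (3)·(-1) = 1803 − 3 = 1800.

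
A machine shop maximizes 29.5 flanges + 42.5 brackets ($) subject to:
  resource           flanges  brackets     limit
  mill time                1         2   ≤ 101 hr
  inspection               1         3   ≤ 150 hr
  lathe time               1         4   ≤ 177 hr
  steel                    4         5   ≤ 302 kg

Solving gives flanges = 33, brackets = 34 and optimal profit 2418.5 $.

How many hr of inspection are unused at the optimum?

15

inspection used = 1·33 + 3·34 = 135; slack = 150 − 135 = 15.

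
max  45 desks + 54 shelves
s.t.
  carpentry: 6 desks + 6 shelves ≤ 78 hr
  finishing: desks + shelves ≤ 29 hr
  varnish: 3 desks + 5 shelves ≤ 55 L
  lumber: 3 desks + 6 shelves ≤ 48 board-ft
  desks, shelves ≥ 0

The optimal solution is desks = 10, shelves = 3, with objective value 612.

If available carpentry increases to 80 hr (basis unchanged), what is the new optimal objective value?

624

At the optimum: carpentry uses 78 of 78 (binding); finishing uses 13 of 29 (slack = 16); varnish uses 45 of 55 (slack = 10); lumber uses 48 of 48 (binding).
By complementary slackness, y = 0 for the non-binding constraints.
The binding rows give the dual system: 6·y_carpentry + 3·y_lumber = 45 and 6·y_carpentry + 6·y_lumber = 54.
→ y_carpentry = 6 and y_lumber = 3.
Δz = y_carpentry·Δb = 6 × (2) = 12, so new z* = 612 + 12 = 624.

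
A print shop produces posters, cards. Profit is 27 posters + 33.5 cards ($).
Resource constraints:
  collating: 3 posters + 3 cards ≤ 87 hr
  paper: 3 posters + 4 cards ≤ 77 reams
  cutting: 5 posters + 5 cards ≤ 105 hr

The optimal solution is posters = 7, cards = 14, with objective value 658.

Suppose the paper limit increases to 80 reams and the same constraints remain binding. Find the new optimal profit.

At the optimum: collating uses 63 of 87 (slack = 24); paper uses 77 of 77 (binding); cutting uses 105 of 105 (binding).
Slack constraints have shadow price 0 (complementary slackness).
From A_Bᵀ y = c: 3·y_paper + 5·y_cutting = 27; 4·y_paper + 5·y_cutting = 33.5.
Solving: y_paper = 6.5, y_cutting = 1.5.
Δz = y_paper·Δb = 6.5 × (3) = 19.5, so new z* = 658 + 19.5 = 677.5.

677.5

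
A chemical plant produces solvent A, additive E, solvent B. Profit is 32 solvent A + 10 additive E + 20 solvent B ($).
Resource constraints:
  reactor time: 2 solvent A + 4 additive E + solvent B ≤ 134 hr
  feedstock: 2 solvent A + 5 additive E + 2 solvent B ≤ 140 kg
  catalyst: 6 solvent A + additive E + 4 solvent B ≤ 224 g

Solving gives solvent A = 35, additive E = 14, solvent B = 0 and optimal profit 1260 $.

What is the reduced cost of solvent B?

-2

Binding: feedstock and catalyst. Non-binding: reactor time (8 unused).
Slack constraints have shadow price 0 (complementary slackness).
Dual feasibility on the basic columns requires 2·y_feedstock + 6·y_catalyst = 32, 5·y_feedstock + 1·y_catalyst = 10.
This yields shadow prices y_feedstock = 1, y_catalyst = 5.
Reduced cost of solvent B: c₃ − yᵀa₃ = 20 − (1·2 + 5·4) = 20 − 22 = -2.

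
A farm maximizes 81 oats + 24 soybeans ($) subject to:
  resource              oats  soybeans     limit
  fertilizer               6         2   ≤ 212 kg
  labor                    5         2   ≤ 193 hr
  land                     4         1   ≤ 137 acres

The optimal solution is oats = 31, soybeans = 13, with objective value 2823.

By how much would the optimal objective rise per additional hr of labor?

0

At the optimum: fertilizer uses 212 of 212 (binding); labor uses 181 of 193 (slack = 12); land uses 137 of 137 (binding).
Slack constraints have shadow price 0 (complementary slackness).
The binding rows give the dual system: 6·y_fertilizer + 4·y_land = 81 and 2·y_fertilizer + 1·y_land = 24.
This yields shadow prices y_fertilizer = 7.5, y_land = 9.
Shadow price of labor = 0.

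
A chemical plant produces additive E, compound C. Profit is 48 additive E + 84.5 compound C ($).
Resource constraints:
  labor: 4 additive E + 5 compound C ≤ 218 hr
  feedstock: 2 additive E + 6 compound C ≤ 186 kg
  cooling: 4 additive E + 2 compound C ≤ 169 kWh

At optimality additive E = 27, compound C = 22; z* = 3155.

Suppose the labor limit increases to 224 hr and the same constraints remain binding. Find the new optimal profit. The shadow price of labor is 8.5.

3206

Δb = 6, so new z* = 3155 + (8.5)·(6) = 3155 + 51 = 3206.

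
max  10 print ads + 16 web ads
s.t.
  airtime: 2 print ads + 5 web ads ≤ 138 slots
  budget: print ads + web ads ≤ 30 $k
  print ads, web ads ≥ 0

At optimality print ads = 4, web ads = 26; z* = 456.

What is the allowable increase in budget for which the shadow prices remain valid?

Binding constraints: airtime, budget. The basis is B = [[2,5],[1,1]] with det -3.
Per unit increase in budget, x* moves by d = (1.6667, -0.6667).
The basis stays optimal until web ads reaches 0; allowable increase = 39 $k.

39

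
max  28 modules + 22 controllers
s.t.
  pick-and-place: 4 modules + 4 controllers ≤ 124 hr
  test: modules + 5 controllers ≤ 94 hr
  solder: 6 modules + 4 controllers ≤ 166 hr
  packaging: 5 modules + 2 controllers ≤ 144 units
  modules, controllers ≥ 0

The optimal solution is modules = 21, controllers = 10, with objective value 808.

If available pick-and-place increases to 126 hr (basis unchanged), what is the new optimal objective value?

813

Binding: pick-and-place and solder. Non-binding: test (23 unused), packaging (19 unused).
Since test, packaging are not tight, their duals are 0.
Dual feasibility on the basic columns requires 4·y_pick-and-place + 6·y_solder = 28, 4·y_pick-and-place + 4·y_solder = 22.
→ y_pick-and-place = 2.5 and y_solder = 3.
Δz = y_pick-and-place·Δb = 2.5 × (2) = 5, so new z* = 808 + 5 = 813.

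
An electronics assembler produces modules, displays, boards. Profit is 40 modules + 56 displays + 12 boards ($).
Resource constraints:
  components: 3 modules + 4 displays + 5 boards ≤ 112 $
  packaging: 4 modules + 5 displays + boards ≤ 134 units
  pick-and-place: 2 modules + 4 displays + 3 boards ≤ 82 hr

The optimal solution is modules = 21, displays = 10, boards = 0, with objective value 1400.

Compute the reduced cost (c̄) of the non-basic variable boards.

Binding: packaging and pick-and-place. Non-binding: components (9 unused).
By complementary slackness, y = 0 for the non-binding constraint.
From A_Bᵀ y = c: 4·y_packaging + 2·y_pick-and-place = 40; 5·y_packaging + 4·y_pick-and-place = 56.
Solving: y_packaging = 8, y_pick-and-place = 4.
Reduced cost of boards: c₃ − yᵀa₃ = 12 − (8·1 + 4·3) = 12 − 20 = -8.

-8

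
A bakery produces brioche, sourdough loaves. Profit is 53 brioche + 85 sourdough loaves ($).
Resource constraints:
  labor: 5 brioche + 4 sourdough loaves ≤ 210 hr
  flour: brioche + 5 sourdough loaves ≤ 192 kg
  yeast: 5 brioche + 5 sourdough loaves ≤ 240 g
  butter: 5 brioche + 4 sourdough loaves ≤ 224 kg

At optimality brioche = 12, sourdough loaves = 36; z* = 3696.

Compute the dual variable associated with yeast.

Check each constraint at x*: labor 204/210 (slack 6); flour 192/192 (tight); yeast 240/240 (tight); butter 204/224 (slack 20).
Since labor, butter are not tight, their duals are 0.
From A_Bᵀ y = c: 1·y_flour + 5·y_yeast = 53; 5·y_flour + 5·y_yeast = 85.
Solving: y_flour = 8, y_yeast = 9.
Shadow price of yeast = 9.

9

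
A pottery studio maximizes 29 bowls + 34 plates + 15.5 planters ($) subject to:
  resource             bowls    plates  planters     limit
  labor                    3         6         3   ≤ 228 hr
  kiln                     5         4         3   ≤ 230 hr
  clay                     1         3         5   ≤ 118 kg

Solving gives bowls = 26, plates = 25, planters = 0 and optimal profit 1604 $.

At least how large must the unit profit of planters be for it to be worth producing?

At the optimum: labor uses 228 of 228 (binding); kiln uses 230 of 230 (binding); clay uses 101 of 118 (slack = 17).
By complementary slackness, y = 0 for the non-binding constraint.
From A_Bᵀ y = c: 3·y_labor + 5·y_kiln = 29; 6·y_labor + 4·y_kiln = 34.
This yields shadow prices y_labor = 3, y_kiln = 4.
planters enters the basis when its profit ≥ yᵀa₃ = 3·3 + 4·3 = 21.

21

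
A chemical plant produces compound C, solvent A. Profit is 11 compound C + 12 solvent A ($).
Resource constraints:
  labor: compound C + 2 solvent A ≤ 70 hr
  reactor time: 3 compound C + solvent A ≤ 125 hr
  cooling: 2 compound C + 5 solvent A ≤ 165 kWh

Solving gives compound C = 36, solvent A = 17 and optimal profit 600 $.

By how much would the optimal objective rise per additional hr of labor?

Binding: labor and reactor time. Non-binding: cooling (8 unused).
Since cooling is not tight, its dual is 0.
The binding rows give the dual system: 1·y_labor + 3·y_reactor time = 11 and 2·y_labor + 1·y_reactor time = 12.
This yields shadow prices y_labor = 5, y_reactor time = 2.
Shadow price of labor = 5.

5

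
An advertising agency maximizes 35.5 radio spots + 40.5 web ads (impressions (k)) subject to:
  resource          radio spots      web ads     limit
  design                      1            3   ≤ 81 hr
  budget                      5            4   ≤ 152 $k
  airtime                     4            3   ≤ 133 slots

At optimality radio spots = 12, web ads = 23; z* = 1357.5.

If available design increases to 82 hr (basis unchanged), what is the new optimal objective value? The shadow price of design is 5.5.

1363

Δb = 1, so new z* = 1357.5 + (5.5)·(1) = 1357.5 + 5.5 = 1363.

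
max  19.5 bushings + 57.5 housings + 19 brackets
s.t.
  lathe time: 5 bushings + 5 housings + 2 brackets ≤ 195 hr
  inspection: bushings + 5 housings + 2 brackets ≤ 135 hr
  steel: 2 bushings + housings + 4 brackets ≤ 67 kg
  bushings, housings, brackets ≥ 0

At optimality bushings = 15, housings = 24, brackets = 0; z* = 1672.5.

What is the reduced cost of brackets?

-4

Check each constraint at x*: lathe time 195/195 (tight); inspection 135/135 (tight); steel 54/67 (slack 13).
Since steel is not tight, its dual is 0.
From A_Bᵀ y = c: 5·y_lathe time + 1·y_inspection = 19.5; 5·y_lathe time + 5·y_inspection = 57.5.
→ y_lathe time = 2 and y_inspection = 9.5.
Reduced cost of brackets: c₃ − yᵀa₃ = 19 − (2·2 + 9.5·2) = 19 − 23 = -4.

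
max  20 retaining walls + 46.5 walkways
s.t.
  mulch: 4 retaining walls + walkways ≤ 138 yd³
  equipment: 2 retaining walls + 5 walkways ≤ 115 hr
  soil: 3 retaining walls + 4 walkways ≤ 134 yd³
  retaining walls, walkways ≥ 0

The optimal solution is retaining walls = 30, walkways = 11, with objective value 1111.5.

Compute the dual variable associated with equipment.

At the optimum: mulch uses 131 of 138 (slack = 7); equipment uses 115 of 115 (binding); soil uses 134 of 134 (binding).
Since mulch is not tight, its dual is 0.
Dual feasibility on the basic columns requires 2·y_equipment + 3·y_soil = 20, 5·y_equipment + 4·y_soil = 46.5.
→ y_equipment = 8.5 and y_soil = 1.
Shadow price of equipment = 8.5.

8.5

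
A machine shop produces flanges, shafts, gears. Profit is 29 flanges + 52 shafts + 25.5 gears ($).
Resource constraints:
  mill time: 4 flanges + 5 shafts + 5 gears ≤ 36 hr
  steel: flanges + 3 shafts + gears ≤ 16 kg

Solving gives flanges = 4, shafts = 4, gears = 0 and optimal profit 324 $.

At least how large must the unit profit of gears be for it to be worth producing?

34

Both mill time and steel are binding at x*.
Dual feasibility on the basic columns requires 4·y_mill time + 1·y_steel = 29, 5·y_mill time + 3·y_steel = 52.
→ y_mill time = 5 and y_steel = 9.
gears enters the basis when its profit ≥ yᵀa₃ = 5·5 + 9·1 = 34.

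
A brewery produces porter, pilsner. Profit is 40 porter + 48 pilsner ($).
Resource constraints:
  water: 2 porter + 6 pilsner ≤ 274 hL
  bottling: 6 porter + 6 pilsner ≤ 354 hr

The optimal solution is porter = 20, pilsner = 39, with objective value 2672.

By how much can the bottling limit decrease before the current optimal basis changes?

Binding constraints: water, bottling. The basis is B = [[2,6],[6,6]] with det -24.
Per unit decrease in bottling, x* moves by d = (-0.25, 0.0833).
The basis stays optimal until porter reaches 0; allowable decrease = 80 hr.

80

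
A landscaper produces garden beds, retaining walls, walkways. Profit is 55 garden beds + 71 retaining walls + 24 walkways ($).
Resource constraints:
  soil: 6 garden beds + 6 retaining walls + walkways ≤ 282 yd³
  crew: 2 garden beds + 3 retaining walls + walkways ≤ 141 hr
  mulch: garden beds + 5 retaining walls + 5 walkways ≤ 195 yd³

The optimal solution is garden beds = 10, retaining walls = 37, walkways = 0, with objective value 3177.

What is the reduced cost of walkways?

Binding: soil and mulch. Non-binding: crew (10 unused).
Slack constraints have shadow price 0 (complementary slackness).
From A_Bᵀ y = c: 6·y_soil + 1·y_mulch = 55; 6·y_soil + 5·y_mulch = 71.
→ y_soil = 8.5 and y_mulch = 4.
Reduced cost of walkways: c₃ − yᵀa₃ = 24 − (8.5·1 + 4·5) = 24 − 28.5 = -4.5.

-4.5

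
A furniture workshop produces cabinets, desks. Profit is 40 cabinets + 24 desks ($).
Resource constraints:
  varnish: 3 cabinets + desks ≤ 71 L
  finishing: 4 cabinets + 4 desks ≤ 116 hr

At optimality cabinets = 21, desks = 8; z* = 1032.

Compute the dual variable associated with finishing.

4

Check each constraint at x*: varnish 71/71 (tight); finishing 116/116 (tight).
The binding rows give the dual system: 3·y_varnish + 4·y_finishing = 40 and 1·y_varnish + 4·y_finishing = 24.
Solving: y_varnish = 8, y_finishing = 4.
Shadow price of finishing = 4.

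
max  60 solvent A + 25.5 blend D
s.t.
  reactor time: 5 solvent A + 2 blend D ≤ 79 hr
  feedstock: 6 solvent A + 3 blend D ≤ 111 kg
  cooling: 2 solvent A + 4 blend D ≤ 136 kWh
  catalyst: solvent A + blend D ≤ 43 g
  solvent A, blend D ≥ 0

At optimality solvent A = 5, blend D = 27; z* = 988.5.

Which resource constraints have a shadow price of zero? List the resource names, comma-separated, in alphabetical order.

reactor time: 79/79 (binding)
feedstock: 111/111 (binding)
cooling: 118/136 (slack 18)
catalyst: 32/43 (slack 11)
By complementary slackness, a constraint with positive slack has shadow price 0 → catalyst, cooling.

catalyst, cooling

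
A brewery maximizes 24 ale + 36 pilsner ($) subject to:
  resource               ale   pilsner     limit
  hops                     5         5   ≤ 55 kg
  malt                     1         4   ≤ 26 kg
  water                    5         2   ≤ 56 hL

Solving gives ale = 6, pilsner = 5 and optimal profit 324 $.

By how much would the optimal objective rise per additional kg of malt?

4

Check each constraint at x*: hops 55/55 (tight); malt 26/26 (tight); water 40/56 (slack 16).
Slack constraints have shadow price 0 (complementary slackness).
From A_Bᵀ y = c: 5·y_hops + 1·y_malt = 24; 5·y_hops + 4·y_malt = 36.
→ y_hops = 4 and y_malt = 4.
Shadow price of malt = 4.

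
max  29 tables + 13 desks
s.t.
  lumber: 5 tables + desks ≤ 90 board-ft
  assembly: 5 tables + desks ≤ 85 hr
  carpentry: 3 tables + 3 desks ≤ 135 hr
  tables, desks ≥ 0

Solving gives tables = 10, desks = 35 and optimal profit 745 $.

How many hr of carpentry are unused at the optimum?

carpentry used = 3·10 + 3·35 = 135; slack = 135 − 135 = 0.

0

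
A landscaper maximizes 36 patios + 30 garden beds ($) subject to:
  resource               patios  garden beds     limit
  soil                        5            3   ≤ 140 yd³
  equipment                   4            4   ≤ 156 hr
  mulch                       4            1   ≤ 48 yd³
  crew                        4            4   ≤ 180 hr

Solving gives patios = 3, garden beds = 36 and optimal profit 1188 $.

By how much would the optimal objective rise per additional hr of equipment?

Binding: equipment and mulch. Non-binding: soil (17 unused), crew (24 unused).
By complementary slackness, y = 0 for the non-binding constraints.
The binding rows give the dual system: 4·y_equipment + 4·y_mulch = 36 and 4·y_equipment + 1·y_mulch = 30.
This yields shadow prices y_equipment = 7, y_mulch = 2.
Shadow price of equipment = 7.

7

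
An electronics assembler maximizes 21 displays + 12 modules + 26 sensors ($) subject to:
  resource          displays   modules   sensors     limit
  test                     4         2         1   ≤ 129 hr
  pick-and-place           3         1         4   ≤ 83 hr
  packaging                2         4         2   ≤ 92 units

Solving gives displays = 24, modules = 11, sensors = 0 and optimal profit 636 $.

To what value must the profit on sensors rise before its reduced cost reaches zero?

Binding: pick-and-place and packaging. Non-binding: test (11 unused).
Slack constraints have shadow price 0 (complementary slackness).
The binding rows give the dual system: 3·y_pick-and-place + 2·y_packaging = 21 and 1·y_pick-and-place + 4·y_packaging = 12.
→ y_pick-and-place = 6 and y_packaging = 1.5.
sensors enters the basis when its profit ≥ yᵀa₃ = 6·4 + 1.5·2 = 27.

27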